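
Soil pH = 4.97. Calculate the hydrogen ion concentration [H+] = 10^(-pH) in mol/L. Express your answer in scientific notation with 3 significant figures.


Step 1: [H+] = 10^(-pH)
Step 2: [H+] = 10^(-4.97)
Step 3: [H+] = 1.07e-05 mol/L

1.07e-05


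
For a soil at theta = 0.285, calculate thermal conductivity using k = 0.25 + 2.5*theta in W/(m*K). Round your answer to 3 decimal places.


Step 1: k = 0.25 + 2.5 * theta
Step 2: k = 0.25 + 2.5 * 0.285
Step 3: k = 0.25 + 0.713
Step 4: k = 0.963 W/(m*K)

0.963


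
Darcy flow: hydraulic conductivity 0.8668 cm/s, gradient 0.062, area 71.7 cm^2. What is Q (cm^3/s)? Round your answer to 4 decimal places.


Step 1: Apply Darcy's law: Q = K * i * A
Step 2: Q = 0.8668 * 0.062 * 71.7
Step 3: Q = 3.8533 cm^3/s

3.8533


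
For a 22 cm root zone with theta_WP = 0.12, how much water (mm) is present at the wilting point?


Step 1: Water (mm) = theta_WP * depth * 10
Step 2: Water = 0.12 * 22 * 10
Step 3: Water = 26.4 mm

26.4


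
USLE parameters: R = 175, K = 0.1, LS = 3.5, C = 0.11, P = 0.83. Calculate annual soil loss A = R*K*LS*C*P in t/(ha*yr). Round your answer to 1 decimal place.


Step 1: A = R * K * LS * C * P
Step 2: R * K = 175 * 0.1 = 17.5
Step 3: (R*K) * LS = 17.5 * 3.5 = 61.25
Step 4: * C * P = 61.25 * 0.11 * 0.83 = 5.6
Step 5: A = 5.6 t/(ha*yr)

5.6


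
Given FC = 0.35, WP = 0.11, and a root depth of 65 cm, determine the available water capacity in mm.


Step 1: Available water = (FC - WP) * depth * 10
Step 2: AW = (0.35 - 0.11) * 65 * 10
Step 3: AW = 0.24 * 65 * 10
Step 4: AW = 156.0 mm

156.0


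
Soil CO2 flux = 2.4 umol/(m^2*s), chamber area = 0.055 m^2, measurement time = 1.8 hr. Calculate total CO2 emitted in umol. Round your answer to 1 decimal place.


Step 1: Convert time to seconds: 1.8 hr * 3600 = 6480.0 s
Step 2: Total = flux * area * time_s
Step 3: Total = 2.4 * 0.055 * 6480.0
Step 4: Total = 855.4 umol

855.4


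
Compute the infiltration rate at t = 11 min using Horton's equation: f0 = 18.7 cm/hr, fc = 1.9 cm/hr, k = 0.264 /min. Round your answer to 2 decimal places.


Step 1: f = fc + (f0 - fc) * exp(-k * t)
Step 2: exp(-0.264 * 11) = 0.054804
Step 3: f = 1.9 + (18.7 - 1.9) * 0.054804
Step 4: f = 1.9 + 16.8 * 0.054804
Step 5: f = 2.82 cm/hr

2.82


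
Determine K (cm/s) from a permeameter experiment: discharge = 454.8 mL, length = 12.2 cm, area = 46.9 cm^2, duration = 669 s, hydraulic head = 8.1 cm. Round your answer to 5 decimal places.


Step 1: K = Q * L / (A * t * h)
Step 2: Numerator = 454.8 * 12.2 = 5548.56
Step 3: Denominator = 46.9 * 669 * 8.1 = 254146.41
Step 4: K = 5548.56 / 254146.41 = 0.02183 cm/s

0.02183


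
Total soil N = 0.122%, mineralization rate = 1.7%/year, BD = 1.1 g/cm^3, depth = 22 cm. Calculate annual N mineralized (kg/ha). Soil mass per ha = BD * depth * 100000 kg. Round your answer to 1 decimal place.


Step 1: Soil mass per ha = BD * depth * 100000 = 1.1 * 22 * 100000 = 2420000 kg
Step 2: Total N pool = soil mass * N%/100 = 2420000 * 0.122/100 = 2952.4 kg/ha
Step 3: N mineralized = N pool * rate%/100 = 2952.4 * 1.7/100 = 50.2 kg/ha/yr

50.2


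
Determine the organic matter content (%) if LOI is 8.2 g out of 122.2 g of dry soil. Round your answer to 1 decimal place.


Step 1: OM% = 100 * LOI / sample mass
Step 2: OM = 100 * 8.2 / 122.2
Step 3: OM = 6.7%

6.7


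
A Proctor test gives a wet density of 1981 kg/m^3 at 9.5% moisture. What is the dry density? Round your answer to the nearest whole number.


Step 1: Dry density = wet density / (1 + w/100)
Step 2: Dry density = 1981 / (1 + 9.5/100)
Step 3: Dry density = 1981 / 1.095
Step 4: Dry density = 1809 kg/m^3

1809


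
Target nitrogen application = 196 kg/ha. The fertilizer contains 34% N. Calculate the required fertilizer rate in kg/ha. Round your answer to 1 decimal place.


Step 1: Fertilizer rate = target N / (N content / 100)
Step 2: Rate = 196 / (34 / 100)
Step 3: Rate = 196 / 0.34
Step 4: Rate = 576.5 kg/ha

576.5


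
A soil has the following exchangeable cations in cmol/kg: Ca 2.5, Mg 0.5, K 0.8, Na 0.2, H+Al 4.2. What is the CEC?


Step 1: CEC = Ca + Mg + K + Na + (H+Al)
Step 2: CEC = 2.5 + 0.5 + 0.8 + 0.2 + 4.2
Step 3: CEC = 8.2 cmol/kg

8.2


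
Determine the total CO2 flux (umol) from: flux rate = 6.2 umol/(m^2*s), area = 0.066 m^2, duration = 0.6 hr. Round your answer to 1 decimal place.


Step 1: Convert time to seconds: 0.6 hr * 3600 = 2160.0 s
Step 2: Total = flux * area * time_s
Step 3: Total = 6.2 * 0.066 * 2160.0
Step 4: Total = 883.9 umol

883.9


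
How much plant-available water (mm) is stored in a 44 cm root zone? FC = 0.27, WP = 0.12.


Step 1: Available water = (FC - WP) * depth * 10
Step 2: AW = (0.27 - 0.12) * 44 * 10
Step 3: AW = 0.15 * 44 * 10
Step 4: AW = 66.0 mm

66.0


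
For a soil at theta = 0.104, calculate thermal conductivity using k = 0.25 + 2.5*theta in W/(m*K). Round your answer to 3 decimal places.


Step 1: k = 0.25 + 2.5 * theta
Step 2: k = 0.25 + 2.5 * 0.104
Step 3: k = 0.25 + 0.26
Step 4: k = 0.51 W/(m*K)

0.51


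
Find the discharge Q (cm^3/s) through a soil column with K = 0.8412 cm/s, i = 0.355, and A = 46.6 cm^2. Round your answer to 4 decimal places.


Step 1: Apply Darcy's law: Q = K * i * A
Step 2: Q = 0.8412 * 0.355 * 46.6
Step 3: Q = 13.916 cm^3/s

13.916


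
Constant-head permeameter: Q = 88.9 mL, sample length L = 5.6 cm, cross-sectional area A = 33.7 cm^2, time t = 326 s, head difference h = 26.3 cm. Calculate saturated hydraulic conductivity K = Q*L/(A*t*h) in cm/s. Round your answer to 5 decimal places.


Step 1: K = Q * L / (A * t * h)
Step 2: Numerator = 88.9 * 5.6 = 497.84
Step 3: Denominator = 33.7 * 326 * 26.3 = 288937.06
Step 4: K = 497.84 / 288937.06 = 0.00172 cm/s

0.00172


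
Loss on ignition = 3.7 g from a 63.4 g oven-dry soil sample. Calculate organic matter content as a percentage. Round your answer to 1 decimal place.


Step 1: OM% = 100 * LOI / sample mass
Step 2: OM = 100 * 3.7 / 63.4
Step 3: OM = 5.8%

5.8


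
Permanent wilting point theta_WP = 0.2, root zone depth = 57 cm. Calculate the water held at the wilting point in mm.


Step 1: Water (mm) = theta_WP * depth * 10
Step 2: Water = 0.2 * 57 * 10
Step 3: Water = 114.0 mm

114.0


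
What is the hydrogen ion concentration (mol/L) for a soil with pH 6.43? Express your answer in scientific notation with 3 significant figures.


Step 1: [H+] = 10^(-pH)
Step 2: [H+] = 10^(-6.43)
Step 3: [H+] = 3.72e-07 mol/L

3.72e-07


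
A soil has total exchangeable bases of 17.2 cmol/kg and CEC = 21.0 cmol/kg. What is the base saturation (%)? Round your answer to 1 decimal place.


Step 1: BS = 100 * (sum of bases) / CEC
Step 2: BS = 100 * 17.2 / 21.0
Step 3: BS = 81.9%

81.9


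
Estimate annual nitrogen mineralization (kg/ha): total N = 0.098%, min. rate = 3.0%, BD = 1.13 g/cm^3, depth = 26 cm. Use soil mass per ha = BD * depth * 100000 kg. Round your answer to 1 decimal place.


Step 1: Soil mass per ha = BD * depth * 100000 = 1.13 * 26 * 100000 = 2938000 kg
Step 2: Total N pool = soil mass * N%/100 = 2938000 * 0.098/100 = 2879.24 kg/ha
Step 3: N mineralized = N pool * rate%/100 = 2879.24 * 3.0/100 = 86.4 kg/ha/yr

86.4


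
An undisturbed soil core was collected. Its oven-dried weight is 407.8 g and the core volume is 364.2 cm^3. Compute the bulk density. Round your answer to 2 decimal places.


Step 1: Identify the formula: BD = dry mass / volume
Step 2: Substitute values: BD = 407.8 / 364.2
Step 3: BD = 1.12 g/cm^3

1.12


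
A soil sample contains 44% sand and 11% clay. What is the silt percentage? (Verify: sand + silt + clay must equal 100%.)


Step 1: sand + silt + clay = 100%
Step 2: silt = 100 - sand - clay
Step 3: silt = 100 - 44 - 11
Step 4: silt = 45%

45


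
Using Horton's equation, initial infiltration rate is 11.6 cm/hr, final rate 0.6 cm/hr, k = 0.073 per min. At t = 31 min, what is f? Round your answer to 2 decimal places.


Step 1: f = fc + (f0 - fc) * exp(-k * t)
Step 2: exp(-0.073 * 31) = 0.104038
Step 3: f = 0.6 + (11.6 - 0.6) * 0.104038
Step 4: f = 0.6 + 11.0 * 0.104038
Step 5: f = 1.74 cm/hr

1.74


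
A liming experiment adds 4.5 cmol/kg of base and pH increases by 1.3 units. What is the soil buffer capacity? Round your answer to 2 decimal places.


Step 1: BC = change in base / change in pH
Step 2: BC = 4.5 / 1.3
Step 3: BC = 3.46 cmol/(kg*pH unit)

3.46


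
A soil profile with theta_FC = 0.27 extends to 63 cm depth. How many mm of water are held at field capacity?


Step 1: Water (mm) = theta_FC * depth (cm) * 10
Step 2: Water = 0.27 * 63 * 10
Step 3: Water = 170.1 mm

170.1


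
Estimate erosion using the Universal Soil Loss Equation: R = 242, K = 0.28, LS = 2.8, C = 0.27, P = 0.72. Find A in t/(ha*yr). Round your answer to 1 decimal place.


Step 1: A = R * K * LS * C * P
Step 2: R * K = 242 * 0.28 = 67.76
Step 3: (R*K) * LS = 67.76 * 2.8 = 189.728
Step 4: * C * P = 189.728 * 0.27 * 0.72 = 36.9
Step 5: A = 36.9 t/(ha*yr)

36.9


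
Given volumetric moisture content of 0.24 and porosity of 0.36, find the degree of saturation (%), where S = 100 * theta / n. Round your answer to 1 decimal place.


Step 1: S = 100 * theta_v / n
Step 2: S = 100 * 0.24 / 0.36
Step 3: S = 66.7%

66.7


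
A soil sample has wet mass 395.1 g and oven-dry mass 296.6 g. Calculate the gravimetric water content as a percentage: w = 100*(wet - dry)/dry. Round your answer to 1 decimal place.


Step 1: Water mass = wet - dry = 395.1 - 296.6 = 98.5 g
Step 2: w = 100 * water mass / dry mass
Step 3: w = 100 * 98.5 / 296.6 = 33.2%

33.2


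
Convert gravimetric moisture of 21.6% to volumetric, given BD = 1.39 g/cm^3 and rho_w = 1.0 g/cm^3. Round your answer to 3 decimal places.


Step 1: theta = (w / 100) * BD / rho_w
Step 2: theta = (21.6 / 100) * 1.39 / 1.0
Step 3: theta = 0.216 * 1.39
Step 4: theta = 0.3

0.3


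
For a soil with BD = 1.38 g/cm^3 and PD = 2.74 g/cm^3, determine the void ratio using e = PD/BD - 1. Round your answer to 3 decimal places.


Step 1: e = PD / BD - 1
Step 2: e = 2.74 / 1.38 - 1
Step 3: e = 1.98551 - 1
Step 4: e = 0.986

0.986


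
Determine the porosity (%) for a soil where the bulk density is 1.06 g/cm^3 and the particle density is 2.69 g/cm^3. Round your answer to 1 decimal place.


Step 1: Formula: n = 100 * (1 - BD / PD)
Step 2: n = 100 * (1 - 1.06 / 2.69)
Step 3: n = 100 * (1 - 0.39405)
Step 4: n = 60.6%

60.6


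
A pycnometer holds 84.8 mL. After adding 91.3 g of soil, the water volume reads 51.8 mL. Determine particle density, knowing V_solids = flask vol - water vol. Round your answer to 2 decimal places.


Step 1: Volume of solids = flask volume - water volume with soil
Step 2: V_solids = 84.8 - 51.8 = 33.0 mL
Step 3: Particle density = mass / V_solids = 91.3 / 33.0 = 2.77 g/cm^3

2.77


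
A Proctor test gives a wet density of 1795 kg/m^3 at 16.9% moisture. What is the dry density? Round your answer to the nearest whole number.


Step 1: Dry density = wet density / (1 + w/100)
Step 2: Dry density = 1795 / (1 + 16.9/100)
Step 3: Dry density = 1795 / 1.169
Step 4: Dry density = 1536 kg/m^3

1536


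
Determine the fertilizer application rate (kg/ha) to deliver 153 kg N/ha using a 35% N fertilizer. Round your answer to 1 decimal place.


Step 1: Fertilizer rate = target N / (N content / 100)
Step 2: Rate = 153 / (35 / 100)
Step 3: Rate = 153 / 0.35
Step 4: Rate = 437.1 kg/ha

437.1


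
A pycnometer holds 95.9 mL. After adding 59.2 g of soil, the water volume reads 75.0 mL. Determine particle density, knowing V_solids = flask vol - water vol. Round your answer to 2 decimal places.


Step 1: Volume of solids = flask volume - water volume with soil
Step 2: V_solids = 95.9 - 75.0 = 20.9 mL
Step 3: Particle density = mass / V_solids = 59.2 / 20.9 = 2.83 g/cm^3

2.83


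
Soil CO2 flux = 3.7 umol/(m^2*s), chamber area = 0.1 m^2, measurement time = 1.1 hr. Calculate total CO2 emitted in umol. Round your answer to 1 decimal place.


Step 1: Convert time to seconds: 1.1 hr * 3600 = 3960.0 s
Step 2: Total = flux * area * time_s
Step 3: Total = 3.7 * 0.1 * 3960.0
Step 4: Total = 1465.2 umol

1465.2


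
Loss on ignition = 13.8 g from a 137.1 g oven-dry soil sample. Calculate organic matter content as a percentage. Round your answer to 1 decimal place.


Step 1: OM% = 100 * LOI / sample mass
Step 2: OM = 100 * 13.8 / 137.1
Step 3: OM = 10.1%

10.1


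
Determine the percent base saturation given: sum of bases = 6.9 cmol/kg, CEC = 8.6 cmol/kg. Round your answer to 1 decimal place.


Step 1: BS = 100 * (sum of bases) / CEC
Step 2: BS = 100 * 6.9 / 8.6
Step 3: BS = 80.2%

80.2


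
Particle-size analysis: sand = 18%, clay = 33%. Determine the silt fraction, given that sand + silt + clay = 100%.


Step 1: sand + silt + clay = 100%
Step 2: silt = 100 - sand - clay
Step 3: silt = 100 - 18 - 33
Step 4: silt = 49%

49


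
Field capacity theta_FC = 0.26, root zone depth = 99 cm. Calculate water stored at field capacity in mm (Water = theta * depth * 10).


Step 1: Water (mm) = theta_FC * depth (cm) * 10
Step 2: Water = 0.26 * 99 * 10
Step 3: Water = 257.4 mm

257.4


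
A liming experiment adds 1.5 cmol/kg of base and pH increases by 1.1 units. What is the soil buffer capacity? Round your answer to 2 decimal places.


Step 1: BC = change in base / change in pH
Step 2: BC = 1.5 / 1.1
Step 3: BC = 1.36 cmol/(kg*pH unit)

1.36


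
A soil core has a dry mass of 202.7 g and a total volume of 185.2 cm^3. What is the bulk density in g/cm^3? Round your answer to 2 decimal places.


Step 1: Identify the formula: BD = dry mass / volume
Step 2: Substitute values: BD = 202.7 / 185.2
Step 3: BD = 1.09 g/cm^3

1.09


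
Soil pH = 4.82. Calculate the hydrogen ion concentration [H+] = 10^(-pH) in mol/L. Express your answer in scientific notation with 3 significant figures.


Step 1: [H+] = 10^(-pH)
Step 2: [H+] = 10^(-4.82)
Step 3: [H+] = 1.51e-05 mol/L

1.51e-05


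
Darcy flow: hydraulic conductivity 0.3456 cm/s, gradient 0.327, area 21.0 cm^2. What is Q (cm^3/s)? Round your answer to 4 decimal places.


Step 1: Apply Darcy's law: Q = K * i * A
Step 2: Q = 0.3456 * 0.327 * 21.0
Step 3: Q = 2.3732 cm^3/s

2.3732


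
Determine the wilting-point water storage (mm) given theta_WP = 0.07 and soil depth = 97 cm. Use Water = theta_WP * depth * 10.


Step 1: Water (mm) = theta_WP * depth * 10
Step 2: Water = 0.07 * 97 * 10
Step 3: Water = 67.9 mm

67.9


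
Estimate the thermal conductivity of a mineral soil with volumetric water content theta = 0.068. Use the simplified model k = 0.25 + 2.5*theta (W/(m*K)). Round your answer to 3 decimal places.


Step 1: k = 0.25 + 2.5 * theta
Step 2: k = 0.25 + 2.5 * 0.068
Step 3: k = 0.25 + 0.17
Step 4: k = 0.42 W/(m*K)

0.42


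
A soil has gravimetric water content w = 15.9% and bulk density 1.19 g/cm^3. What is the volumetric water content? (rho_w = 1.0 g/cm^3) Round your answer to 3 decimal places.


Step 1: theta = (w / 100) * BD / rho_w
Step 2: theta = (15.9 / 100) * 1.19 / 1.0
Step 3: theta = 0.159 * 1.19
Step 4: theta = 0.189

0.189


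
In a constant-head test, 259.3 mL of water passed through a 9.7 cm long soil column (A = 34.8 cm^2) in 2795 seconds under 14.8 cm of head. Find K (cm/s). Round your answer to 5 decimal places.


Step 1: K = Q * L / (A * t * h)
Step 2: Numerator = 259.3 * 9.7 = 2515.21
Step 3: Denominator = 34.8 * 2795 * 14.8 = 1439536.8
Step 4: K = 2515.21 / 1439536.8 = 0.00175 cm/s

0.00175


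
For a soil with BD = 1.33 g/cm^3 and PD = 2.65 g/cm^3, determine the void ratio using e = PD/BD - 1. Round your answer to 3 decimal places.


Step 1: e = PD / BD - 1
Step 2: e = 2.65 / 1.33 - 1
Step 3: e = 1.99248 - 1
Step 4: e = 0.992

0.992


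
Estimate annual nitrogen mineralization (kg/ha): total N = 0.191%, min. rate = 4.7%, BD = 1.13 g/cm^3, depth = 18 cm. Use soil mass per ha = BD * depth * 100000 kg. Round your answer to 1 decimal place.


Step 1: Soil mass per ha = BD * depth * 100000 = 1.13 * 18 * 100000 = 2034000 kg
Step 2: Total N pool = soil mass * N%/100 = 2034000 * 0.191/100 = 3884.94 kg/ha
Step 3: N mineralized = N pool * rate%/100 = 3884.94 * 4.7/100 = 182.6 kg/ha/yr

182.6


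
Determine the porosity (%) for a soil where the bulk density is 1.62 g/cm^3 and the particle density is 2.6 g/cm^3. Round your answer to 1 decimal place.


Step 1: Formula: n = 100 * (1 - BD / PD)
Step 2: n = 100 * (1 - 1.62 / 2.6)
Step 3: n = 100 * (1 - 0.62308)
Step 4: n = 37.7%

37.7


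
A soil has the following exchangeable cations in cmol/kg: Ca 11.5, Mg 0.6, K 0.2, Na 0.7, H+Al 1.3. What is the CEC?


Step 1: CEC = Ca + Mg + K + Na + (H+Al)
Step 2: CEC = 11.5 + 0.6 + 0.2 + 0.7 + 1.3
Step 3: CEC = 14.3 cmol/kg

14.3


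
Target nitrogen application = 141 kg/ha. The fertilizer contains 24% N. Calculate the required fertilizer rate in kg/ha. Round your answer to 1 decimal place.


Step 1: Fertilizer rate = target N / (N content / 100)
Step 2: Rate = 141 / (24 / 100)
Step 3: Rate = 141 / 0.24
Step 4: Rate = 587.5 kg/ha

587.5


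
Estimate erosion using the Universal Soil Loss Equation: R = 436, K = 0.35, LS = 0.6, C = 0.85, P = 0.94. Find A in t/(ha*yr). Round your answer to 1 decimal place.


Step 1: A = R * K * LS * C * P
Step 2: R * K = 436 * 0.35 = 152.6
Step 3: (R*K) * LS = 152.6 * 0.6 = 91.56
Step 4: * C * P = 91.56 * 0.85 * 0.94 = 73.2
Step 5: A = 73.2 t/(ha*yr)

73.2


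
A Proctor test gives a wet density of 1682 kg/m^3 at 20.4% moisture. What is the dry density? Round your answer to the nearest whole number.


Step 1: Dry density = wet density / (1 + w/100)
Step 2: Dry density = 1682 / (1 + 20.4/100)
Step 3: Dry density = 1682 / 1.204
Step 4: Dry density = 1397 kg/m^3

1397


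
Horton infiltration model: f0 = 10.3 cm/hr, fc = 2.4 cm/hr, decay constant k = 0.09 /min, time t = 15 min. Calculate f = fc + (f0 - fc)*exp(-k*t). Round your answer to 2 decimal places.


Step 1: f = fc + (f0 - fc) * exp(-k * t)
Step 2: exp(-0.09 * 15) = 0.25924
Step 3: f = 2.4 + (10.3 - 2.4) * 0.25924
Step 4: f = 2.4 + 7.9 * 0.25924
Step 5: f = 4.45 cm/hr

4.45


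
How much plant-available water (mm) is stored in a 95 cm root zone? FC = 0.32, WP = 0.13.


Step 1: Available water = (FC - WP) * depth * 10
Step 2: AW = (0.32 - 0.13) * 95 * 10
Step 3: AW = 0.19 * 95 * 10
Step 4: AW = 180.5 mm

180.5


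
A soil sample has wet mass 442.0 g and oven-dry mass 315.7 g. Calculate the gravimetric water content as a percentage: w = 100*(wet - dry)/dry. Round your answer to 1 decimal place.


Step 1: Water mass = wet - dry = 442.0 - 315.7 = 126.3 g
Step 2: w = 100 * water mass / dry mass
Step 3: w = 100 * 126.3 / 315.7 = 40.0%

40.0


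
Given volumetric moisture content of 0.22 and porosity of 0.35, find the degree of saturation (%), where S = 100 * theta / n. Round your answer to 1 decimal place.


Step 1: S = 100 * theta_v / n
Step 2: S = 100 * 0.22 / 0.35
Step 3: S = 62.9%

62.9


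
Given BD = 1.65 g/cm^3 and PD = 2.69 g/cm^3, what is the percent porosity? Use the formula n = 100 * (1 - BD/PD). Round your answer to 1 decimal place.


Step 1: Formula: n = 100 * (1 - BD / PD)
Step 2: n = 100 * (1 - 1.65 / 2.69)
Step 3: n = 100 * (1 - 0.61338)
Step 4: n = 38.7%

38.7


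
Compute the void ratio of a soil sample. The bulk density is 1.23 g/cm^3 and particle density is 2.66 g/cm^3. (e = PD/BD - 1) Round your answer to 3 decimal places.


Step 1: e = PD / BD - 1
Step 2: e = 2.66 / 1.23 - 1
Step 3: e = 2.1626 - 1
Step 4: e = 1.163

1.163


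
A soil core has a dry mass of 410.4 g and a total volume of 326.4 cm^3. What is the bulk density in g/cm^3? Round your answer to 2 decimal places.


Step 1: Identify the formula: BD = dry mass / volume
Step 2: Substitute values: BD = 410.4 / 326.4
Step 3: BD = 1.26 g/cm^3

1.26


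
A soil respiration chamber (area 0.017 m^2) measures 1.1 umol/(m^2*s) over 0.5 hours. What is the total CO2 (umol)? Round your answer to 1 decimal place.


Step 1: Convert time to seconds: 0.5 hr * 3600 = 1800.0 s
Step 2: Total = flux * area * time_s
Step 3: Total = 1.1 * 0.017 * 1800.0
Step 4: Total = 33.7 umol

33.7


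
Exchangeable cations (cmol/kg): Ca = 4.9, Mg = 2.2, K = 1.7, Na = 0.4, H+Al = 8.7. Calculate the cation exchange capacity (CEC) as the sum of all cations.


Step 1: CEC = Ca + Mg + K + Na + (H+Al)
Step 2: CEC = 4.9 + 2.2 + 1.7 + 0.4 + 8.7
Step 3: CEC = 17.9 cmol/kg

17.9


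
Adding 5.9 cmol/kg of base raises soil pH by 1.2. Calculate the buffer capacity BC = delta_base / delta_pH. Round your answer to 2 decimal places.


Step 1: BC = change in base / change in pH
Step 2: BC = 5.9 / 1.2
Step 3: BC = 4.92 cmol/(kg*pH unit)

4.92


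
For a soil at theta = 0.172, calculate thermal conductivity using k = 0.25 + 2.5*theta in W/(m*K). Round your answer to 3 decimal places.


Step 1: k = 0.25 + 2.5 * theta
Step 2: k = 0.25 + 2.5 * 0.172
Step 3: k = 0.25 + 0.43
Step 4: k = 0.68 W/(m*K)

0.68


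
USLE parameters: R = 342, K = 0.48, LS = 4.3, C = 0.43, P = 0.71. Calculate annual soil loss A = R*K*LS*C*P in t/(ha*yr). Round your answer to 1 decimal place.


Step 1: A = R * K * LS * C * P
Step 2: R * K = 342 * 0.48 = 164.16
Step 3: (R*K) * LS = 164.16 * 4.3 = 705.888
Step 4: * C * P = 705.888 * 0.43 * 0.71 = 215.5
Step 5: A = 215.5 t/(ha*yr)

215.5


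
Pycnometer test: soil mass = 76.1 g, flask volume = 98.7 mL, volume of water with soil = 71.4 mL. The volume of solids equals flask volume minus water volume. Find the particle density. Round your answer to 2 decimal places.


Step 1: Volume of solids = flask volume - water volume with soil
Step 2: V_solids = 98.7 - 71.4 = 27.3 mL
Step 3: Particle density = mass / V_solids = 76.1 / 27.3 = 2.79 g/cm^3

2.79


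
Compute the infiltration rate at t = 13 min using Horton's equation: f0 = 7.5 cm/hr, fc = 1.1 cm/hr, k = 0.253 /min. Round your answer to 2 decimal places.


Step 1: f = fc + (f0 - fc) * exp(-k * t)
Step 2: exp(-0.253 * 13) = 0.037291
Step 3: f = 1.1 + (7.5 - 1.1) * 0.037291
Step 4: f = 1.1 + 6.4 * 0.037291
Step 5: f = 1.34 cm/hr

1.34


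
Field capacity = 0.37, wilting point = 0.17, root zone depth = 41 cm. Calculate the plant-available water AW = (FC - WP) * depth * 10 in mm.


Step 1: Available water = (FC - WP) * depth * 10
Step 2: AW = (0.37 - 0.17) * 41 * 10
Step 3: AW = 0.2 * 41 * 10
Step 4: AW = 82.0 mm

82.0


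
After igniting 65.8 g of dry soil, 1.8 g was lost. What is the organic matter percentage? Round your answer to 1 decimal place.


Step 1: OM% = 100 * LOI / sample mass
Step 2: OM = 100 * 1.8 / 65.8
Step 3: OM = 2.7%

2.7


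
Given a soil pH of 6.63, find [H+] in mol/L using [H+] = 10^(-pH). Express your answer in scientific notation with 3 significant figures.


Step 1: [H+] = 10^(-pH)
Step 2: [H+] = 10^(-6.63)
Step 3: [H+] = 2.34e-07 mol/L

2.34e-07


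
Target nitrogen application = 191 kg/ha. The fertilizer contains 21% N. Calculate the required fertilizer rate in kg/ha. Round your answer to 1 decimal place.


Step 1: Fertilizer rate = target N / (N content / 100)
Step 2: Rate = 191 / (21 / 100)
Step 3: Rate = 191 / 0.21
Step 4: Rate = 909.5 kg/ha

909.5


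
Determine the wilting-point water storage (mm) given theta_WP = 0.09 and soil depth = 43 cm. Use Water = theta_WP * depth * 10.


Step 1: Water (mm) = theta_WP * depth * 10
Step 2: Water = 0.09 * 43 * 10
Step 3: Water = 38.7 mm

38.7


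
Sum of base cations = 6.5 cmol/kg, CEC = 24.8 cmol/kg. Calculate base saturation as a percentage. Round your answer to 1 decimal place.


Step 1: BS = 100 * (sum of bases) / CEC
Step 2: BS = 100 * 6.5 / 24.8
Step 3: BS = 26.2%

26.2


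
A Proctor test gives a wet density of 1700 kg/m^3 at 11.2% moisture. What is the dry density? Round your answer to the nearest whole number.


Step 1: Dry density = wet density / (1 + w/100)
Step 2: Dry density = 1700 / (1 + 11.2/100)
Step 3: Dry density = 1700 / 1.112
Step 4: Dry density = 1529 kg/m^3

1529


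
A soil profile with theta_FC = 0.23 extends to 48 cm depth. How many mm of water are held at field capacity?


Step 1: Water (mm) = theta_FC * depth (cm) * 10
Step 2: Water = 0.23 * 48 * 10
Step 3: Water = 110.4 mm

110.4


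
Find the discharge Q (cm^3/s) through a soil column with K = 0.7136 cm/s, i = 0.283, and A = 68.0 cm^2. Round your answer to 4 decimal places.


Step 1: Apply Darcy's law: Q = K * i * A
Step 2: Q = 0.7136 * 0.283 * 68.0
Step 3: Q = 13.7325 cm^3/s

13.7325


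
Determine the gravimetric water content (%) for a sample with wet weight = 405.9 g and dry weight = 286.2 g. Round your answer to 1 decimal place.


Step 1: Water mass = wet - dry = 405.9 - 286.2 = 119.7 g
Step 2: w = 100 * water mass / dry mass
Step 3: w = 100 * 119.7 / 286.2 = 41.8%

41.8


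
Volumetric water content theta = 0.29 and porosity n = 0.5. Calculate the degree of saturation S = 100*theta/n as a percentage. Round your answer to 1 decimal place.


Step 1: S = 100 * theta_v / n
Step 2: S = 100 * 0.29 / 0.5
Step 3: S = 58.0%

58.0


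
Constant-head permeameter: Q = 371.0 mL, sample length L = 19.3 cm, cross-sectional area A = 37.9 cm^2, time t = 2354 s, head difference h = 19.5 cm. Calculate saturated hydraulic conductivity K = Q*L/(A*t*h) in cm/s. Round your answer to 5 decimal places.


Step 1: K = Q * L / (A * t * h)
Step 2: Numerator = 371.0 * 19.3 = 7160.3
Step 3: Denominator = 37.9 * 2354 * 19.5 = 1739723.7
Step 4: K = 7160.3 / 1739723.7 = 0.00412 cm/s

0.00412


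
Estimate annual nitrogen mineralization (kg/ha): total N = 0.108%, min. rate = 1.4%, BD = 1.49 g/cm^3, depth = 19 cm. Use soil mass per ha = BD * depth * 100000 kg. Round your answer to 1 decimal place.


Step 1: Soil mass per ha = BD * depth * 100000 = 1.49 * 19 * 100000 = 2831000 kg
Step 2: Total N pool = soil mass * N%/100 = 2831000 * 0.108/100 = 3057.48 kg/ha
Step 3: N mineralized = N pool * rate%/100 = 3057.48 * 1.4/100 = 42.8 kg/ha/yr

42.8


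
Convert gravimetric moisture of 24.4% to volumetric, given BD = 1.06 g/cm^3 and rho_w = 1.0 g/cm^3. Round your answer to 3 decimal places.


Step 1: theta = (w / 100) * BD / rho_w
Step 2: theta = (24.4 / 100) * 1.06 / 1.0
Step 3: theta = 0.244 * 1.06
Step 4: theta = 0.259

0.259


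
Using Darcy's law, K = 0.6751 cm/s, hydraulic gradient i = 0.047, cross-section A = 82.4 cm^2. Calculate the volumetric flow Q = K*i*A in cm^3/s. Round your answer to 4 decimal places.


Step 1: Apply Darcy's law: Q = K * i * A
Step 2: Q = 0.6751 * 0.047 * 82.4
Step 3: Q = 2.6145 cm^3/s

2.6145


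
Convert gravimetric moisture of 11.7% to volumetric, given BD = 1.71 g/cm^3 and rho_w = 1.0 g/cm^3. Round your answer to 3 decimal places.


Step 1: theta = (w / 100) * BD / rho_w
Step 2: theta = (11.7 / 100) * 1.71 / 1.0
Step 3: theta = 0.117 * 1.71
Step 4: theta = 0.2

0.2


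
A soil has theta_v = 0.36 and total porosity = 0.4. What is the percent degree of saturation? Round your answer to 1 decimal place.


Step 1: S = 100 * theta_v / n
Step 2: S = 100 * 0.36 / 0.4
Step 3: S = 90.0%

90.0


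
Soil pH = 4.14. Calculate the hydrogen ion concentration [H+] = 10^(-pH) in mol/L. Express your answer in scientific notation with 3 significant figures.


Step 1: [H+] = 10^(-pH)
Step 2: [H+] = 10^(-4.14)
Step 3: [H+] = 7.24e-05 mol/L

7.24e-05


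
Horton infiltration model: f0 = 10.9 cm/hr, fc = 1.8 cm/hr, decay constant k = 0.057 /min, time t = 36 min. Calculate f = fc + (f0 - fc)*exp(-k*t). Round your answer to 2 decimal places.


Step 1: f = fc + (f0 - fc) * exp(-k * t)
Step 2: exp(-0.057 * 36) = 0.128478
Step 3: f = 1.8 + (10.9 - 1.8) * 0.128478
Step 4: f = 1.8 + 9.1 * 0.128478
Step 5: f = 2.97 cm/hr

2.97


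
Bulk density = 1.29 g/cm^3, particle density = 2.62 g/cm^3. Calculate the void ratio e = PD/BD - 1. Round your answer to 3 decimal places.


Step 1: e = PD / BD - 1
Step 2: e = 2.62 / 1.29 - 1
Step 3: e = 2.03101 - 1
Step 4: e = 1.031

1.031


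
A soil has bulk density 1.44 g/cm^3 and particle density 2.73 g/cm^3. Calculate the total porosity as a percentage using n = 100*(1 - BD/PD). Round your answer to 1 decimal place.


Step 1: Formula: n = 100 * (1 - BD / PD)
Step 2: n = 100 * (1 - 1.44 / 2.73)
Step 3: n = 100 * (1 - 0.52747)
Step 4: n = 47.3%

47.3


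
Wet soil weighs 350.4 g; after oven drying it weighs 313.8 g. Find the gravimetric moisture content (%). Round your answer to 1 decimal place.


Step 1: Water mass = wet - dry = 350.4 - 313.8 = 36.6 g
Step 2: w = 100 * water mass / dry mass
Step 3: w = 100 * 36.6 / 313.8 = 11.7%

11.7


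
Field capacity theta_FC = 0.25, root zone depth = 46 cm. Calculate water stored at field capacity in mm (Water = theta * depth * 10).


Step 1: Water (mm) = theta_FC * depth (cm) * 10
Step 2: Water = 0.25 * 46 * 10
Step 3: Water = 115.0 mm

115.0


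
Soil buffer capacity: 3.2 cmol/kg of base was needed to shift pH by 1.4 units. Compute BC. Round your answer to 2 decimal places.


Step 1: BC = change in base / change in pH
Step 2: BC = 3.2 / 1.4
Step 3: BC = 2.29 cmol/(kg*pH unit)

2.29


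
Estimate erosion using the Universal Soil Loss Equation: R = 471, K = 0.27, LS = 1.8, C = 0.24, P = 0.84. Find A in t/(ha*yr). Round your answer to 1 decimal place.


Step 1: A = R * K * LS * C * P
Step 2: R * K = 471 * 0.27 = 127.17
Step 3: (R*K) * LS = 127.17 * 1.8 = 228.906
Step 4: * C * P = 228.906 * 0.24 * 0.84 = 46.1
Step 5: A = 46.1 t/(ha*yr)

46.1


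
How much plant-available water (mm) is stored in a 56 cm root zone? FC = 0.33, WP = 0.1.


Step 1: Available water = (FC - WP) * depth * 10
Step 2: AW = (0.33 - 0.1) * 56 * 10
Step 3: AW = 0.23 * 56 * 10
Step 4: AW = 128.8 mm

128.8


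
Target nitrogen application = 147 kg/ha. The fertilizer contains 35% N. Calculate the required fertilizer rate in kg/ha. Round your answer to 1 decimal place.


Step 1: Fertilizer rate = target N / (N content / 100)
Step 2: Rate = 147 / (35 / 100)
Step 3: Rate = 147 / 0.35
Step 4: Rate = 420.0 kg/ha

420.0


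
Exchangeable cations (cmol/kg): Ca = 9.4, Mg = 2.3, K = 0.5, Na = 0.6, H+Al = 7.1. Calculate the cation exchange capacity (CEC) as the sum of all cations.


Step 1: CEC = Ca + Mg + K + Na + (H+Al)
Step 2: CEC = 9.4 + 2.3 + 0.5 + 0.6 + 7.1
Step 3: CEC = 19.9 cmol/kg

19.9


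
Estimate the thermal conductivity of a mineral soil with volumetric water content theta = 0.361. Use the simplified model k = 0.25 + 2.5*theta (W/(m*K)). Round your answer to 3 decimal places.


Step 1: k = 0.25 + 2.5 * theta
Step 2: k = 0.25 + 2.5 * 0.361
Step 3: k = 0.25 + 0.903
Step 4: k = 1.153 W/(m*K)

1.153


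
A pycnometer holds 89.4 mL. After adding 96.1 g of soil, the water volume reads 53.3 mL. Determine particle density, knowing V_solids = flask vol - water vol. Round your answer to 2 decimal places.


Step 1: Volume of solids = flask volume - water volume with soil
Step 2: V_solids = 89.4 - 53.3 = 36.1 mL
Step 3: Particle density = mass / V_solids = 96.1 / 36.1 = 2.66 g/cm^3

2.66


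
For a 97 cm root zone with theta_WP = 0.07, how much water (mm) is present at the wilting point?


Step 1: Water (mm) = theta_WP * depth * 10
Step 2: Water = 0.07 * 97 * 10
Step 3: Water = 67.9 mm

67.9


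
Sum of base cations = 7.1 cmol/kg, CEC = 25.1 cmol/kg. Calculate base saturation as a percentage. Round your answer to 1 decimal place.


Step 1: BS = 100 * (sum of bases) / CEC
Step 2: BS = 100 * 7.1 / 25.1
Step 3: BS = 28.3%

28.3


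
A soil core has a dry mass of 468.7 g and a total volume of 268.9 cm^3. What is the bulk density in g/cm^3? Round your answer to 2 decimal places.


Step 1: Identify the formula: BD = dry mass / volume
Step 2: Substitute values: BD = 468.7 / 268.9
Step 3: BD = 1.74 g/cm^3

1.74


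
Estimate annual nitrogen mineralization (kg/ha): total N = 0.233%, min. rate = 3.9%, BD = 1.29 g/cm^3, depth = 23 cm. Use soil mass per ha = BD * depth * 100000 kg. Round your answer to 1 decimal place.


Step 1: Soil mass per ha = BD * depth * 100000 = 1.29 * 23 * 100000 = 2967000 kg
Step 2: Total N pool = soil mass * N%/100 = 2967000 * 0.233/100 = 6913.11 kg/ha
Step 3: N mineralized = N pool * rate%/100 = 6913.11 * 3.9/100 = 269.6 kg/ha/yr

269.6


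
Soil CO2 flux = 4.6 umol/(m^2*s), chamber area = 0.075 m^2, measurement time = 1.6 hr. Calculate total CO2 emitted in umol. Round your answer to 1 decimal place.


Step 1: Convert time to seconds: 1.6 hr * 3600 = 5760.0 s
Step 2: Total = flux * area * time_s
Step 3: Total = 4.6 * 0.075 * 5760.0
Step 4: Total = 1987.2 umol

1987.2


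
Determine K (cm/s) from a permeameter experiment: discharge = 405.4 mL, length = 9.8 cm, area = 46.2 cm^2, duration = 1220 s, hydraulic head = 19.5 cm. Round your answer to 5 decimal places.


Step 1: K = Q * L / (A * t * h)
Step 2: Numerator = 405.4 * 9.8 = 3972.92
Step 3: Denominator = 46.2 * 1220 * 19.5 = 1099098.0
Step 4: K = 3972.92 / 1099098.0 = 0.00361 cm/s

0.00361


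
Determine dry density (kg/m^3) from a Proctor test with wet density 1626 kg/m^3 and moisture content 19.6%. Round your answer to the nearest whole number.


Step 1: Dry density = wet density / (1 + w/100)
Step 2: Dry density = 1626 / (1 + 19.6/100)
Step 3: Dry density = 1626 / 1.196
Step 4: Dry density = 1360 kg/m^3

1360


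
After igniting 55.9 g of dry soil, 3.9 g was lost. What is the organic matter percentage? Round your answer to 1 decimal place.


Step 1: OM% = 100 * LOI / sample mass
Step 2: OM = 100 * 3.9 / 55.9
Step 3: OM = 7.0%

7.0


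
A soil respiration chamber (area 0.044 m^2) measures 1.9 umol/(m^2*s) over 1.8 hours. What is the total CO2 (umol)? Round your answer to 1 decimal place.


Step 1: Convert time to seconds: 1.8 hr * 3600 = 6480.0 s
Step 2: Total = flux * area * time_s
Step 3: Total = 1.9 * 0.044 * 6480.0
Step 4: Total = 541.7 umol

541.7


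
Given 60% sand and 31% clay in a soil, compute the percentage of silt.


Step 1: sand + silt + clay = 100%
Step 2: silt = 100 - sand - clay
Step 3: silt = 100 - 60 - 31
Step 4: silt = 9%

9


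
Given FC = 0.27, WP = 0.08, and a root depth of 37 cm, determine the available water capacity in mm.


Step 1: Available water = (FC - WP) * depth * 10
Step 2: AW = (0.27 - 0.08) * 37 * 10
Step 3: AW = 0.19 * 37 * 10
Step 4: AW = 70.3 mm

70.3


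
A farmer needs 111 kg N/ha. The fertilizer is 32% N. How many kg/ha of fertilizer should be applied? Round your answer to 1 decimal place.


Step 1: Fertilizer rate = target N / (N content / 100)
Step 2: Rate = 111 / (32 / 100)
Step 3: Rate = 111 / 0.32
Step 4: Rate = 346.9 kg/ha

346.9


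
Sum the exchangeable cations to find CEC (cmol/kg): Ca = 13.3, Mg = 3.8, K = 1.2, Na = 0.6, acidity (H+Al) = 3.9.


Step 1: CEC = Ca + Mg + K + Na + (H+Al)
Step 2: CEC = 13.3 + 3.8 + 1.2 + 0.6 + 3.9
Step 3: CEC = 22.8 cmol/kg

22.8


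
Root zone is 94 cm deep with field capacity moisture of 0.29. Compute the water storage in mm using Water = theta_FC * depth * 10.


Step 1: Water (mm) = theta_FC * depth (cm) * 10
Step 2: Water = 0.29 * 94 * 10
Step 3: Water = 272.6 mm

272.6


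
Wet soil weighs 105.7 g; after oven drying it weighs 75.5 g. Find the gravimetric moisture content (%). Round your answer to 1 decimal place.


Step 1: Water mass = wet - dry = 105.7 - 75.5 = 30.2 g
Step 2: w = 100 * water mass / dry mass
Step 3: w = 100 * 30.2 / 75.5 = 40.0%

40.0


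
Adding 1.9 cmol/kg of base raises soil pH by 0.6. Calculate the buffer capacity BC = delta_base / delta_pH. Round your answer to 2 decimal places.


Step 1: BC = change in base / change in pH
Step 2: BC = 1.9 / 0.6
Step 3: BC = 3.17 cmol/(kg*pH unit)

3.17


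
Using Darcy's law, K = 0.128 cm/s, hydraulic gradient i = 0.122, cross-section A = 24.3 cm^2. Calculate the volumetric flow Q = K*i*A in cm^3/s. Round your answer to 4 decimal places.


Step 1: Apply Darcy's law: Q = K * i * A
Step 2: Q = 0.128 * 0.122 * 24.3
Step 3: Q = 0.3795 cm^3/s

0.3795


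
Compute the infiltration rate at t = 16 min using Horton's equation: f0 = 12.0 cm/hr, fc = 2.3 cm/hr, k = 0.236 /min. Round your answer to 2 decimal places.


Step 1: f = fc + (f0 - fc) * exp(-k * t)
Step 2: exp(-0.236 * 16) = 0.022914
Step 3: f = 2.3 + (12.0 - 2.3) * 0.022914
Step 4: f = 2.3 + 9.7 * 0.022914
Step 5: f = 2.52 cm/hr

2.52


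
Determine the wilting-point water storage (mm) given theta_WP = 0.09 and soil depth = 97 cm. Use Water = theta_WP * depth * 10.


Step 1: Water (mm) = theta_WP * depth * 10
Step 2: Water = 0.09 * 97 * 10
Step 3: Water = 87.3 mm

87.3


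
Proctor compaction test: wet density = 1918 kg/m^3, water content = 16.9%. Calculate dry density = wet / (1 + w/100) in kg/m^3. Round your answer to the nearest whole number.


Step 1: Dry density = wet density / (1 + w/100)
Step 2: Dry density = 1918 / (1 + 16.9/100)
Step 3: Dry density = 1918 / 1.169
Step 4: Dry density = 1641 kg/m^3

1641


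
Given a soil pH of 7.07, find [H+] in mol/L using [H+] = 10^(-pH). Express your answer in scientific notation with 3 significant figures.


Step 1: [H+] = 10^(-pH)
Step 2: [H+] = 10^(-7.07)
Step 3: [H+] = 8.51e-08 mol/L

8.51e-08


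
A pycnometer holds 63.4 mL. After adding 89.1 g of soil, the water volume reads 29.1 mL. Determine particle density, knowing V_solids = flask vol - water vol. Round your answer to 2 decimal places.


Step 1: Volume of solids = flask volume - water volume with soil
Step 2: V_solids = 63.4 - 29.1 = 34.3 mL
Step 3: Particle density = mass / V_solids = 89.1 / 34.3 = 2.6 g/cm^3

2.6


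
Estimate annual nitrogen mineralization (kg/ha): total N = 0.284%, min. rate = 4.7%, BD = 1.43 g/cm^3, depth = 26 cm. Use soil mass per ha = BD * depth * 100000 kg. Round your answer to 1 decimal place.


Step 1: Soil mass per ha = BD * depth * 100000 = 1.43 * 26 * 100000 = 3718000 kg
Step 2: Total N pool = soil mass * N%/100 = 3718000 * 0.284/100 = 10559.12 kg/ha
Step 3: N mineralized = N pool * rate%/100 = 10559.12 * 4.7/100 = 496.3 kg/ha/yr

496.3


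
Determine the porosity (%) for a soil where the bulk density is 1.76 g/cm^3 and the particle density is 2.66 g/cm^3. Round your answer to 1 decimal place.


Step 1: Formula: n = 100 * (1 - BD / PD)
Step 2: n = 100 * (1 - 1.76 / 2.66)
Step 3: n = 100 * (1 - 0.66165)
Step 4: n = 33.8%

33.8


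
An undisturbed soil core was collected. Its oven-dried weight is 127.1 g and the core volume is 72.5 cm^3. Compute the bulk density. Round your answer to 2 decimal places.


Step 1: Identify the formula: BD = dry mass / volume
Step 2: Substitute values: BD = 127.1 / 72.5
Step 3: BD = 1.75 g/cm^3

1.75


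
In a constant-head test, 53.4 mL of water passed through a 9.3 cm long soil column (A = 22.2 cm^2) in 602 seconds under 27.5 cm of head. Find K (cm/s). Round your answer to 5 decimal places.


Step 1: K = Q * L / (A * t * h)
Step 2: Numerator = 53.4 * 9.3 = 496.62
Step 3: Denominator = 22.2 * 602 * 27.5 = 367521.0
Step 4: K = 496.62 / 367521.0 = 0.00135 cm/s

0.00135


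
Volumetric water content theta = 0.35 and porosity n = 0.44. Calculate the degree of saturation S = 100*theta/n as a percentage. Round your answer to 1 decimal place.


Step 1: S = 100 * theta_v / n
Step 2: S = 100 * 0.35 / 0.44
Step 3: S = 79.5%

79.5


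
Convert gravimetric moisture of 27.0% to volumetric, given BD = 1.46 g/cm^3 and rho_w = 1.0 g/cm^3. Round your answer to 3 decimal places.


Step 1: theta = (w / 100) * BD / rho_w
Step 2: theta = (27.0 / 100) * 1.46 / 1.0
Step 3: theta = 0.27 * 1.46
Step 4: theta = 0.394

0.394


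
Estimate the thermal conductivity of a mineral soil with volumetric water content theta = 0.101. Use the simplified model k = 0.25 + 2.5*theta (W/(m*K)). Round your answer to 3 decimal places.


Step 1: k = 0.25 + 2.5 * theta
Step 2: k = 0.25 + 2.5 * 0.101
Step 3: k = 0.25 + 0.253
Step 4: k = 0.503 W/(m*K)

0.503
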